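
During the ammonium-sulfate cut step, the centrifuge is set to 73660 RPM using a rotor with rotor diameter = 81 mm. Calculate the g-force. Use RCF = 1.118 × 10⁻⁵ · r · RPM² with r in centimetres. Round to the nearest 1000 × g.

r = 81 mm / 2 = 40.5 mm = 4.05 cm
RCF = 1.118 × 10⁻⁵ × 4.05 × (73660)² = 1.118 × 10⁻⁵ × 4.05 × 5,425,795,600 ≈ 245,674.6 × g

RCF ≈ 246000 × g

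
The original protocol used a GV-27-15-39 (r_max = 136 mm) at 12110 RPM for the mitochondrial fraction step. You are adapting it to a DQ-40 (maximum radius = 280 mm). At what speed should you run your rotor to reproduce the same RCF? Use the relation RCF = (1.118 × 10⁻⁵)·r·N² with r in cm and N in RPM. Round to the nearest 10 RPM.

Original rotor: r = 136 mm = 13.6 cm
RCF = 1.118 × 10⁻⁵ × r × N²
RCF_original = 1.118 × 10⁻⁵ × 13.6 × (12110)² = 1.118 × 10⁻⁵ × 13.6 × 146,652,100 ≈ 22,298.2 × g
Your rotor: r = 280 mm = 28.0 cm
22,298.2 = 1.118 × 10⁻⁵ × 28 × N²
N² = 22,298.2 / (31.304 × 10⁻⁵) = 71,231,153
N ≈ √71,231,153 ≈ 8,439.9

8440 RPM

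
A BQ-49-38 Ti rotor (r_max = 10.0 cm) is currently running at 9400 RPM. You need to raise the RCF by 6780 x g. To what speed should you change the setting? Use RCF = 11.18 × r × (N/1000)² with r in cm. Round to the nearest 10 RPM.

Current RCF = 11.18 × 10 × (9.4)² = 11.18 × 10 × 88.36 ≈ 9,878.6 × g
Target RCF = 9,878.6 + 6,780 = 16,658.6 × g
(N/1000)² = 16,658.6 / 111.8 = 149.0036
N = 1000 × √149.0036 ≈ 12,206.7

≈ 12210 RPM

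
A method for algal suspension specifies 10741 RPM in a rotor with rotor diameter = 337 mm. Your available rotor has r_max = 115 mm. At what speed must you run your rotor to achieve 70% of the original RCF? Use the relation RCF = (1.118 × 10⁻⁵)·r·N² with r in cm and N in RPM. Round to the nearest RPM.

≈ 10878 RPM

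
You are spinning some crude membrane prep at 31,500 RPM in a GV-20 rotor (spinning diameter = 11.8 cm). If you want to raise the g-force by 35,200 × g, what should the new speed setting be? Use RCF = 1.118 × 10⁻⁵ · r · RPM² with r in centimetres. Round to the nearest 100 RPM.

r = 11.8 / 2 = 5.9 cm
Current RCF = 1.118 × 10⁻⁵ × 5.9 × (31500)² = 1.118 × 10⁻⁵ × 5.9 × 992,250,000 ≈ 65,450.8 × g
Target RCF = 65,450.8 + 35,200 = 100,650.8 × g
N² = 100,650.8 / (6.5962 × 10⁻⁵) = 1,525,890,664
N ≈ √1,525,890,664 ≈ 39,062.7

N₂ ≈ 39100 RPM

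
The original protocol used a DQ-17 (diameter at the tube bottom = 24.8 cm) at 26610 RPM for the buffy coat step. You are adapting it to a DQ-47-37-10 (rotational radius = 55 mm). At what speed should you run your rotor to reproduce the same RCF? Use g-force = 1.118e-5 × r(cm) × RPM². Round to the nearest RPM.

39955 RPM

Original rotor: r = 24.8 / 2 = 12.4 cm
RCF_original = 1.118 × 10⁻⁵ × 12.4 × (26610)² = 1.118 × 10⁻⁵ × 12.4 × 708,092,100 ≈ 98,164.2 × g
Your rotor: r = 55 mm = 5.5 cm
98,164.2 = 1.118 × 10⁻⁵ × 5.5 × N²
N² = 98,164.2 / (6.149 × 10⁻⁵) = 1,596,425,435
N ≈ √1,596,425,435 ≈ 39,955.3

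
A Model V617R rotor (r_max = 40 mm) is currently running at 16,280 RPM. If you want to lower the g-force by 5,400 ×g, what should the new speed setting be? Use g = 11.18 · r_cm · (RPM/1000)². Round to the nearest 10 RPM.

12010 RPM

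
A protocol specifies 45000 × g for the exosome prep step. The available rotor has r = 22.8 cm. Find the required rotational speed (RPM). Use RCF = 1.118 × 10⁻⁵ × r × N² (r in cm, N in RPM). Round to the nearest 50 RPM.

13300 RPM

45,000 = 1.118 × 10⁻⁵ × 22.8 × N²
N² = 45,000 / (25.4904 × 10⁻⁵) = 176,537,049
N ≈ √176,537,049 ≈ 13,286.7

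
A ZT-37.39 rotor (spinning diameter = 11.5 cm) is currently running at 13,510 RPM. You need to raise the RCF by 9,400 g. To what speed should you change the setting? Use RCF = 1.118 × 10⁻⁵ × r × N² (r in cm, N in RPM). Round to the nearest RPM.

r = 11.5 / 2 = 5.75 cm
Current RCF = 1.118 × 10⁻⁵ × 5.75 × (13510)² = 1.118 × 10⁻⁵ × 5.75 × 182,520,100 ≈ 11,733.3 × g
Target RCF = 11,733.3 + 9,400 = 21,133.3 × g
N² = 21,133.3 / (6.4285 × 10⁻⁵) = 328,743,875
N ≈ √328,743,875 ≈ 18,131.3

18131 RPM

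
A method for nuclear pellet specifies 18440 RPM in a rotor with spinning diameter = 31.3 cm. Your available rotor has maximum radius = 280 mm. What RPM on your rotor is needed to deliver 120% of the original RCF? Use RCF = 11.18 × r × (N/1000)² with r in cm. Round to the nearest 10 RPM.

≈ 15100 RPM

Original rotor: r = 31.3 / 2 = 15.65 cm
RCF = 11.18 × r × (N/1000)²
RCF_original = 11.18 × 15.65 × (18.44)² = 11.18 × 15.65 × 340.0336 ≈ 59,494.7 × g
Target RCF = 1.2 × 59,494.7 ≈ 71,393.6 × g
Your rotor: r = 280 mm = 28.0 cm
71,393.6 = 11.18 × 28 × (N/1000)²
(N/1000)² = 71,393.6 / 313.04 = 228.0654
N = 1000 × √228.0654 ≈ 15,101.8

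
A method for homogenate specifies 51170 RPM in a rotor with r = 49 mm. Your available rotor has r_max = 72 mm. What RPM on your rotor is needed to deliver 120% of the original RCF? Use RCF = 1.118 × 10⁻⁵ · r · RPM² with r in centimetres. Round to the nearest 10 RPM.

Original rotor: r = 49 mm = 4.9 cm
RCF = 1.118 × 10⁻⁵ × r × N²
RCF_original = 1.118 × 10⁻⁵ × 4.9 × (51170)² = 1.118 × 10⁻⁵ × 4.9 × 2,618,368,900 ≈ 143,439.5 × g
Target RCF = 1.2 × 143,439.5 ≈ 172,127.4 × g
Your rotor: r = 72 mm = 7.2 cm
172,127.4 = 1.118 × 10⁻⁵ × 7.2 × N²
N² = 172,127.4 / (8.0496 × 10⁻⁵) = 2,138,334,824
N ≈ √2,138,334,824 ≈ 46,242.1

46240 RPM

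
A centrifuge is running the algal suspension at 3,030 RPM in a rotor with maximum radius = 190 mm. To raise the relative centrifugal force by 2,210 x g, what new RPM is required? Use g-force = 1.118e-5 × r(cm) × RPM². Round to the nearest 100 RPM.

r = 190 mm = 19.0 cm
Current RCF = 1.118 × 10⁻⁵ × 19 × (3030)² = 1.118 × 10⁻⁵ × 19 × 9,180,900 ≈ 1,950.2 × g
Target RCF = 1,950.2 + 2,210 = 4,160.2 × g
N² = 4,160.2 / (21.242 × 10⁻⁵) = 19,584,785
N ≈ √19,584,785 ≈ 4,425.5

N₂ ≈ 4400 RPM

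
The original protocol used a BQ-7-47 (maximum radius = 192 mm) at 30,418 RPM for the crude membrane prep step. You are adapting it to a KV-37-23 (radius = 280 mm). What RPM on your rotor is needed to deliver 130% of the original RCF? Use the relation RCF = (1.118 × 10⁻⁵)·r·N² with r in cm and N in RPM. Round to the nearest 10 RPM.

Original rotor: r = 192 mm = 19.2 cm
RCF_original = 1.118 × 10⁻⁵ × 19.2 × (30418)² = 1.118 × 10⁻⁵ × 19.2 × 925,254,724 ≈ 198,611.5 × g
Target RCF = 1.3 × 198,611.5 ≈ 258,195 × g
Your rotor: r = 280 mm = 28.0 cm
258,195 = 1.118 × 10⁻⁵ × 28 × N²
N² = 258,195 / (31.304 × 10⁻⁵) = 824,798,748
N ≈ √824,798,748 ≈ 28,719.3

28720 RPM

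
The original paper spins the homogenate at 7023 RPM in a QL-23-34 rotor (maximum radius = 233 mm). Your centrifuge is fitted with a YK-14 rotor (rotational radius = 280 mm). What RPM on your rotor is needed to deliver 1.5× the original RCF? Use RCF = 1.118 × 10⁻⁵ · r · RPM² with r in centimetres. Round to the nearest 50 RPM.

Original rotor: r = 233 mm = 23.3 cm
RCF_original = 1.118 × 10⁻⁵ × 23.3 × (7023)² = 1.118 × 10⁻⁵ × 23.3 × 49,322,529 ≈ 12,848.2 × g
Target RCF = 1.5 × 12,848.2 ≈ 19,272.3 × g
Your rotor: r = 280 mm = 28.0 cm
19,272.3 = 1.118 × 10⁻⁵ × 28 × N²
N² = 19,272.3 / (31.304 × 10⁻⁵) = 61,564,976
N ≈ √61,564,976 ≈ 7,846.3

7850 RPM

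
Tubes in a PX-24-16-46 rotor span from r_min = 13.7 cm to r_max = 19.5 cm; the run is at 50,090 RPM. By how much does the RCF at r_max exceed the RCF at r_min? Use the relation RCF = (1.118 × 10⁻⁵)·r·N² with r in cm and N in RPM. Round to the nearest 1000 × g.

ΔRCF = 1.118 × 10⁻⁵ × (r_max − r_min) × N² = 1.118 × 10⁻⁵ × 5.8 × 2,509,008,100 ≈ 162,694.1

163000 x g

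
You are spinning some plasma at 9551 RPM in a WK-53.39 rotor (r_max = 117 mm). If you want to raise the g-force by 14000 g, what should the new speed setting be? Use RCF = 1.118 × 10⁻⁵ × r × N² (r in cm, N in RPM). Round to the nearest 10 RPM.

N₂ ≈ 14080 RPM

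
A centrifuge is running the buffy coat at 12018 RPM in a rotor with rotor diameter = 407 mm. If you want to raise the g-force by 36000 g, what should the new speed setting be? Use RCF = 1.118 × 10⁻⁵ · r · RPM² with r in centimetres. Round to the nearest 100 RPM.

r = 407 mm / 2 = 203.5 mm = 20.35 cm
Current RCF = 1.118 × 10⁻⁵ × 20.35 × (12018)² = 1.118 × 10⁻⁵ × 20.35 × 144,432,324 ≈ 32,860.2 × g
Target RCF = 32,860.2 + 36,000 = 68,860.2 × g
N² = 68,860.2 / (22.7513 × 10⁻⁵) = 302,664,903
N ≈ √302,664,903 ≈ 17,397.3

≈ 17400 RPM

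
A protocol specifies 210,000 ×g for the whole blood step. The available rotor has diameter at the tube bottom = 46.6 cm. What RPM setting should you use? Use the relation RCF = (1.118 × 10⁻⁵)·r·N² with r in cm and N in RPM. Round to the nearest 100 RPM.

r = 46.6 / 2 = 23.3 cm
210,000 = 1.118 × 10⁻⁵ × 23.3 × N²
N² = 210,000 / (26.0494 × 10⁻⁵) = 806,160,603
N ≈ √806,160,603 ≈ 28,393.0

≈ 28400 RPM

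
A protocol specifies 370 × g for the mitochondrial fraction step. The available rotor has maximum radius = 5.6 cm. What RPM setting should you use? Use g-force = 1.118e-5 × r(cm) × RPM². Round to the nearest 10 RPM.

N ≈ 2430 RPM

370 = 1.118 × 10⁻⁵ × 5.6 × N²
N² = 370 / (6.2608 × 10⁻⁵) = 5,909,788
N ≈ √5,909,788 ≈ 2,431.0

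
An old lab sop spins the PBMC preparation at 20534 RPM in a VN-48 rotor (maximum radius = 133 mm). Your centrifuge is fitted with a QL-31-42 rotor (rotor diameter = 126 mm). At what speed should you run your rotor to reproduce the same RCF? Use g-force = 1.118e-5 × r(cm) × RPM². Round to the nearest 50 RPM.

Original rotor: r = 133 mm = 13.3 cm
RCF_original = 1.118 × 10⁻⁵ × 13.3 × (20534)² = 1.118 × 10⁻⁵ × 13.3 × 421,645,156 ≈ 62,696.1 × g
Your rotor: r = 126 mm / 2 = 63 mm = 6.3 cm
62,696.1 = 1.118 × 10⁻⁵ × 6.3 × N²
N² = 62,696.1 / (7.0434 × 10⁻⁵) = 890,139,705
N ≈ √890,139,705 ≈ 29,835.2

≈ 29850 RPM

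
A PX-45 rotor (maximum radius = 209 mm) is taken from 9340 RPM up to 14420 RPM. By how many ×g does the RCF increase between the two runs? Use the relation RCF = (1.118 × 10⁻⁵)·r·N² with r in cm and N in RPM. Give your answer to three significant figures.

28200 ×g

r = 209 mm = 20.9 cm
RCF₁ = 1.118 × 10⁻⁵ × 20.9 × (9340)² = 1.118 × 10⁻⁵ × 20.9 × 87,235,600 ≈ 20,383.6 × g
RCF₂ = 1.118 × 10⁻⁵ × 20.9 × (14420)² = 1.118 × 10⁻⁵ × 20.9 × 207,936,400 ≈ 48,586.8 × g
Increase = 48,586.8 − 20,383.6 = 28,203.2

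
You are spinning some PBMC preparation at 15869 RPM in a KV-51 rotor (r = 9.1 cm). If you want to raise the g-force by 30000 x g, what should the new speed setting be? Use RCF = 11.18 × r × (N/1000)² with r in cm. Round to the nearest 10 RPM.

23380 RPM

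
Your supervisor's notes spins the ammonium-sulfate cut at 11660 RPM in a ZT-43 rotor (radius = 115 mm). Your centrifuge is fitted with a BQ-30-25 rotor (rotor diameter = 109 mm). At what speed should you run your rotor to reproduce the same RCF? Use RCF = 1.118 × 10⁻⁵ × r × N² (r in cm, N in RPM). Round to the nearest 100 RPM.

≈ 16900 RPM

Original rotor: r = 115 mm = 11.5 cm
RCF = 1.118 × 10⁻⁵ × r × N²
RCF_original = 1.118 × 10⁻⁵ × 11.5 × (11660)² = 1.118 × 10⁻⁵ × 11.5 × 135,955,600 ≈ 17,479.8 × g
Your rotor: r = 109 mm / 2 = 54.5 mm = 5.45 cm
17,479.8 = 1.118 × 10⁻⁵ × 5.45 × N²
N² = 17,479.8 / (6.0931 × 10⁻⁵) = 286,878,600
N ≈ √286,878,600 ≈ 16,937.5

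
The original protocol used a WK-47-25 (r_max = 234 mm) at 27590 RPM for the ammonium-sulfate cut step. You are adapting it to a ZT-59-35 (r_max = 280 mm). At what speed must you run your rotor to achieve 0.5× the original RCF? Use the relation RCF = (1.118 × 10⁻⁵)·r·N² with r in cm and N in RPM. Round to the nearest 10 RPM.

≈ 17830 RPM

Original rotor: r = 234 mm = 23.4 cm
RCF_original = 1.118 × 10⁻⁵ × 23.4 × (27590)² = 1.118 × 10⁻⁵ × 23.4 × 761,208,100 ≈ 199,141.2 × g
Target RCF = 0.5 × 199,141.2 ≈ 99,570.6 × g
Your rotor: r = 280 mm = 28.0 cm
99,570.6 = 1.118 × 10⁻⁵ × 28 × N²
N² = 99,570.6 / (31.304 × 10⁻⁵) = 318,076,284
N ≈ √318,076,284 ≈ 17,834.7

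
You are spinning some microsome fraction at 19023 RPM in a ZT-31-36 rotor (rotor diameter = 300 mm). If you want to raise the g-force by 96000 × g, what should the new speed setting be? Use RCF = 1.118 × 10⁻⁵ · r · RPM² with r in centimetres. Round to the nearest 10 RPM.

r = 300 mm / 2 = 150 mm = 15 cm
Current RCF = 1.118 × 10⁻⁵ × 15 × (19023)² = 1.118 × 10⁻⁵ × 15 × 361,874,529 ≈ 60,686.4 × g
Target RCF = 60,686.4 + 96,000 = 156,686.4 × g
N² = 156,686.4 / (16.77 × 10⁻⁵) = 934,325,581
N ≈ √934,325,581 ≈ 30,566.7

N₂ ≈ 30570 RPM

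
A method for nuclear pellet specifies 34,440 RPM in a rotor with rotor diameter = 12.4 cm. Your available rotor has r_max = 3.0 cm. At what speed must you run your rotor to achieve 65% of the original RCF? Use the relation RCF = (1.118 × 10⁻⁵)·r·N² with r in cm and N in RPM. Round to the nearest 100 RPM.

≈ 39900 RPM

Original rotor: r = 12.4 / 2 = 6.2 cm
RCF_original = 1.118 × 10⁻⁵ × 6.2 × (34440)² = 1.118 × 10⁻⁵ × 6.2 × 1,186,113,600 ≈ 82,216.7 × g
Target RCF = 0.65 × 82,216.7 ≈ 53,440.9 × g
53,440.9 = 1.118 × 10⁻⁵ × 3 × N²
N² = 53,440.9 / (3.354 × 10⁻⁵) = 1,593,348,241
N ≈ √1,593,348,241 ≈ 39,916.8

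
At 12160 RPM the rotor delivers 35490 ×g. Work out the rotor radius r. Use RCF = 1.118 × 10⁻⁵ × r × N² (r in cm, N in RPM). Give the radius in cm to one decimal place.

RCF = 1.118 × 10⁻⁵ × r × N²
35490 = 1.118 × 10⁻⁵ × r × (12160)²
r = 35490 / (1.118 × 10⁻⁵ × 147,865,600) = 35490 / 1653.137 ≈ 21.468 cm

r ≈ 21.5 cm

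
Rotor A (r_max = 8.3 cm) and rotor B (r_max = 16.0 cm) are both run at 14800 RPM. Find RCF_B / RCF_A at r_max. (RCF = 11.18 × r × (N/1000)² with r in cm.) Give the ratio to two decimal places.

At fixed N, RCF ∝ r, so RCF_B/RCF_A = r_B/r_A = 16.0 / 8.3 = 1.9277.

1.93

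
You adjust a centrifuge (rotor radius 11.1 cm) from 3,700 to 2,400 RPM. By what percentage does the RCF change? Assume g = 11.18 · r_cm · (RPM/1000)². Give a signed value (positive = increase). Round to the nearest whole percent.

RCF ∝ N², so the ratio is (2400/3700)² = (0.648649)² = 0.4207.
Change = 0.4207 − 1 = -0.5793 → -57.9%.

-58%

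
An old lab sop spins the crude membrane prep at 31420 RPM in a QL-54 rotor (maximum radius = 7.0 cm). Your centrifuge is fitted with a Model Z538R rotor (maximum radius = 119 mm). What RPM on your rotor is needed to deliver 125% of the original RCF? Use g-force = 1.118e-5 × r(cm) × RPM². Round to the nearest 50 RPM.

26950 RPM

RCF_original = 1.118 × 10⁻⁵ × 7 × (31420)² = 1.118 × 10⁻⁵ × 7 × 987,216,400 ≈ 77,259.6 × g
Target RCF = 1.25 × 77,259.6 ≈ 96,574.5 × g
Your rotor: r = 119 mm = 11.9 cm
96,574.5 = 1.118 × 10⁻⁵ × 11.9 × N²
N² = 96,574.5 / (13.3042 × 10⁻⁵) = 725,894,830
N ≈ √725,894,830 ≈ 26,942.4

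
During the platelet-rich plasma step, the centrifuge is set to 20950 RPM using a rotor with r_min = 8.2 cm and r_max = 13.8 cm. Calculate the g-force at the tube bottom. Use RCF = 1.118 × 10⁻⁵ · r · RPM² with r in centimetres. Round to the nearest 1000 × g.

Use r_max = 13.8 cm.
RCF = 1.118 × 10⁻⁵ × 13.8 × (20950)² = 1.118 × 10⁻⁵ × 13.8 × 438,902,500 ≈ 67,715.6 × g

≈ 68000 x g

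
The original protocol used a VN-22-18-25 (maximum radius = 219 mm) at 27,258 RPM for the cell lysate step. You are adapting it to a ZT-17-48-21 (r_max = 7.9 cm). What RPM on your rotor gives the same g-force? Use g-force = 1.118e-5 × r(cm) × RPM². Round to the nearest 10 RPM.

Original rotor: r = 219 mm = 21.9 cm
RCF = 1.118 × 10⁻⁵ × r × N²
RCF_original = 1.118 × 10⁻⁵ × 21.9 × (27258)² = 1.118 × 10⁻⁵ × 21.9 × 742,998,564 ≈ 181,917.3 × g
181,917.3 = 1.118 × 10⁻⁵ × 7.9 × N²
N² = 181,917.3 / (8.8322 × 10⁻⁵) = 2,059,705,396
N ≈ √2,059,705,396 ≈ 45,384.0

≈ 45380 RPM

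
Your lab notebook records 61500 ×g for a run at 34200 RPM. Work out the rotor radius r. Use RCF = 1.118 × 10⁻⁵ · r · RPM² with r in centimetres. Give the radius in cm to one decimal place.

4.7 cm

61500 = 1.118 × 10⁻⁵ × r × (34200)²
r = 61500 / (1.118 × 10⁻⁵ × 1,169,640,000) = 61500 / 13076.58 ≈ 4.703 cm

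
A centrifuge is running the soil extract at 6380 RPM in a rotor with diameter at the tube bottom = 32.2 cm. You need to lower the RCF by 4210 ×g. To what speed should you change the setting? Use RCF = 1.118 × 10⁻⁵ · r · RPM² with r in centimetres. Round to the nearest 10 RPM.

r = 32.2 / 2 = 16.1 cm
Current RCF = 1.118 × 10⁻⁵ × 16.1 × (6380)² = 1.118 × 10⁻⁵ × 16.1 × 40,704,400 ≈ 7,326.7 × g
Target RCF = 7,326.7 − 4,210 = 3,116.7 × g
N² = 3,116.7 / (17.9998 × 10⁻⁵) = 17,315,192
N ≈ √17,315,192 ≈ 4,161.2

4160 RPM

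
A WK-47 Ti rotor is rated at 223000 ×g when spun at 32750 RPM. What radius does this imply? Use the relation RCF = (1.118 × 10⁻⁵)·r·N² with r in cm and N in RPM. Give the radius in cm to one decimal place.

r ≈ 18.6 cm

RCF = 1.118 × 10⁻⁵ × r × N²
223000 = 1.118 × 10⁻⁵ × r × (32750)²
r = 223000 / (1.118 × 10⁻⁵ × 1,072,562,500) = 223000 / 11991.25 ≈ 18.597 cm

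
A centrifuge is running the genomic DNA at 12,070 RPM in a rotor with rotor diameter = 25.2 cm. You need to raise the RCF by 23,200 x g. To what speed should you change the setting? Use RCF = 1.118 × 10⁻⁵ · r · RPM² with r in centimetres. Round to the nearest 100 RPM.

r = 25.2 / 2 = 12.6 cm
Current RCF = 1.118 × 10⁻⁵ × 12.6 × (12070)² = 1.118 × 10⁻⁵ × 12.6 × 145,684,900 ≈ 20,522.3 × g
Target RCF = 20,522.3 + 23,200 = 43,722.3 × g
N² = 43,722.3 / (14.0868 × 10⁻⁵) = 310,377,800
N ≈ √310,377,800 ≈ 17,617.5

N₂ ≈ 17600 RPM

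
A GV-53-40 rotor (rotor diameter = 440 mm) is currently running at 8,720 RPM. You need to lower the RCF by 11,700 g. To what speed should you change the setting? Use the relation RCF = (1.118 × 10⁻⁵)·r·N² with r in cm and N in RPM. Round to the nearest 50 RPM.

≈ 5350 RPM

r = 440 mm / 2 = 220 mm = 22 cm
Current RCF = 1.118 × 10⁻⁵ × 22 × (8720)² = 1.118 × 10⁻⁵ × 22 × 76,038,400 ≈ 18,702.4 × g
Target RCF = 18,702.4 − 11,700 = 7,002.4 × g
N² = 7,002.4 / (24.596 × 10⁻⁵) = 28,469,670
N ≈ √28,469,670 ≈ 5,335.7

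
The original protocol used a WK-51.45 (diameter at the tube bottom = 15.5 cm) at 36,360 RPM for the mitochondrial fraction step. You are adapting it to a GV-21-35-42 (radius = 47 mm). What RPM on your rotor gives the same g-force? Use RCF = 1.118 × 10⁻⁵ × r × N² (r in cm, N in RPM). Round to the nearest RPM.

46690 RPM

Original rotor: r = 15.5 / 2 = 7.75 cm
RCF = 1.118 × 10⁻⁵ × r × N²
RCF_original = 1.118 × 10⁻⁵ × 7.75 × (36360)² = 1.118 × 10⁻⁵ × 7.75 × 1,322,049,600 ≈ 114,549 × g
Your rotor: r = 47 mm = 4.7 cm
114,549 = 1.118 × 10⁻⁵ × 4.7 × N²
N² = 114,549 / (5.2546 × 10⁻⁵) = 2,179,975,640
N ≈ √2,179,975,640 ≈ 46,690.2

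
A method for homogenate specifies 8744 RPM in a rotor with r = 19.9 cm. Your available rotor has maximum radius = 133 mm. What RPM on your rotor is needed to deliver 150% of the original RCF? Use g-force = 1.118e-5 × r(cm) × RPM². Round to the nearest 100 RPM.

RCF_original = 1.118 × 10⁻⁵ × 19.9 × (8744)² = 1.118 × 10⁻⁵ × 19.9 × 76,457,536 ≈ 17,010.4 × g
Target RCF = 1.5 × 17,010.4 ≈ 25,515.6 × g
Your rotor: r = 133 mm = 13.3 cm
25,515.6 = 1.118 × 10⁻⁵ × 13.3 × N²
N² = 25,515.6 / (14.8694 × 10⁻⁵) = 171,598,047
N ≈ √171,598,047 ≈ 13,099.5

13100 RPM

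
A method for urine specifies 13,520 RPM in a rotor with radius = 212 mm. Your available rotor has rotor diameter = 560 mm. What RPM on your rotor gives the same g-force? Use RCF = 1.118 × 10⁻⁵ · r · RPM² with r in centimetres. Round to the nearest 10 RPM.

Original rotor: r = 212 mm = 21.2 cm
RCF_original = 1.118 × 10⁻⁵ × 21.2 × (13520)² = 1.118 × 10⁻⁵ × 21.2 × 182,790,400 ≈ 43,324.2 × g
Your rotor: r = 560 mm / 2 = 280 mm = 28 cm
43,324.2 = 1.118 × 10⁻⁵ × 28 × N²
N² = 43,324.2 / (31.304 × 10⁻⁵) = 138,398,288
N ≈ √138,398,288 ≈ 11,764.3

11760 RPM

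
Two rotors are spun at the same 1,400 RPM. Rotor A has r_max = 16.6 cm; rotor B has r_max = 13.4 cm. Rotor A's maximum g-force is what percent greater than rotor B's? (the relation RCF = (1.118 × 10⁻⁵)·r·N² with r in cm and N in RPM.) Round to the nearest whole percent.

24%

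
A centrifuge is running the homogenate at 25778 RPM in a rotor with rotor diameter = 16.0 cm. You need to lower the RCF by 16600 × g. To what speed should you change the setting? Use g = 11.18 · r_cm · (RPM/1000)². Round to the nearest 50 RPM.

21900 RPM

r = 16.0 / 2 = 8 cm
Current RCF = 11.18 × 8 × (25.778)² = 11.18 × 8 × 664.505284 ≈ 59,433.4 × g
Target RCF = 59,433.4 − 16,600 = 42,833.4 × g
(N/1000)² = 42,833.4 / 89.44 = 478.9065
N = 1000 × √478.9065 ≈ 21,883.9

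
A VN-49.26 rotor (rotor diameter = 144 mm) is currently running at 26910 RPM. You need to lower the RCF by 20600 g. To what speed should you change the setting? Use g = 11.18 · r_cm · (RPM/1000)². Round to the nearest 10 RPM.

N₂ ≈ 21640 RPM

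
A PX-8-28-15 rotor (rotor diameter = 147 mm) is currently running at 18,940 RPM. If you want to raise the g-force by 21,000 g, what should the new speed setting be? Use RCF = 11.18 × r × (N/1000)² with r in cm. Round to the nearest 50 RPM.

r = 147 mm / 2 = 73.5 mm = 7.35 cm
Current RCF = 11.18 × 7.35 × (18.94)² = 11.18 × 7.35 × 358.7236 ≈ 29,477.4 × g
Target RCF = 29,477.4 + 21,000 = 50,477.4 × g
(N/1000)² = 50,477.4 / 82.173 = 614.2821
N = 1000 × √614.2821 ≈ 24,784.7

N₂ ≈ 24800 RPM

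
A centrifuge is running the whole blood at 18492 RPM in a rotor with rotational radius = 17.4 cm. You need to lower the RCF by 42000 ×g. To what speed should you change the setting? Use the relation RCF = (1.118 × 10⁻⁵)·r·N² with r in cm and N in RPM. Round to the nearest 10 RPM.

Current RCF = 1.118 × 10⁻⁵ × 17.4 × (18492)² = 1.118 × 10⁻⁵ × 17.4 × 341,954,064 ≈ 66,521 × g
Target RCF = 66,521 − 42,000 = 24,521 × g
N² = 24,521 / (19.4532 × 10⁻⁵) = 126,051,241
N ≈ √126,051,241 ≈ 11,227.3

N₂ ≈ 11230 RPM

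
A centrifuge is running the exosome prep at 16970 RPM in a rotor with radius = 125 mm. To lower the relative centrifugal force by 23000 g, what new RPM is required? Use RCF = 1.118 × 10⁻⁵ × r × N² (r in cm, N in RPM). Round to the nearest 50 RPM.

r = 125 mm = 12.5 cm
Current RCF = 1.118 × 10⁻⁵ × 12.5 × (16970)² = 1.118 × 10⁻⁵ × 12.5 × 287,980,900 ≈ 40,245.3 × g
Target RCF = 40,245.3 − 23,000 = 17,245.3 × g
N² = 17,245.3 / (13.975 × 10⁻⁵) = 123,401,073
N ≈ √123,401,073 ≈ 11,108.6

≈ 11100 RPM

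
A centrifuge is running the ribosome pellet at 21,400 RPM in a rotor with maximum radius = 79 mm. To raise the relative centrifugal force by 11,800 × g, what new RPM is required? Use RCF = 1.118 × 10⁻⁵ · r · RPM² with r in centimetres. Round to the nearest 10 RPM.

r = 79 mm = 7.9 cm
Current RCF = 1.118 × 10⁻⁵ × 7.9 × (21400)² = 1.118 × 10⁻⁵ × 7.9 × 457,960,000 ≈ 40,447.9 × g
Target RCF = 40,447.9 + 11,800 = 52,247.9 × g
N² = 52,247.9 / (8.8322 × 10⁻⁵) = 591,561,559
N ≈ √591,561,559 ≈ 24,322.0

≈ 24320 RPM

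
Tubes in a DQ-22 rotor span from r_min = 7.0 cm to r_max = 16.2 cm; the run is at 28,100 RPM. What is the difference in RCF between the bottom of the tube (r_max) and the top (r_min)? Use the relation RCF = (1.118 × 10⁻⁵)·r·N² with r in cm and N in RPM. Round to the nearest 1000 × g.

ΔRCF ≈ 81000 x g

RCF_max = 1.118 × 10⁻⁵ × 16.2 × (28100)² = 1.118 × 10⁻⁵ × 16.2 × 789,610,000 ≈ 143,011 × g
RCF_min = 1.118 × 10⁻⁵ × 7 × (28100)² = 1.118 × 10⁻⁵ × 7 × 789,610,000 ≈ 61,794.9 × g
ΔRCF = 143,011 − 61,794.9 = 81,216.1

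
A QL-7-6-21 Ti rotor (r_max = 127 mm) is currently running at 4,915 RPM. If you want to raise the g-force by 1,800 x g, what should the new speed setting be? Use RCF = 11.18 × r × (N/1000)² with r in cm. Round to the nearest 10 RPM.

N₂ ≈ 6070 RPM

r = 127 mm = 12.7 cm
Current RCF = 11.18 × 12.7 × (4.915)² = 11.18 × 12.7 × 24.157225 ≈ 3,430 × g
Target RCF = 3,430 + 1,800 = 5,230 × g
(N/1000)² = 5,230 / 141.986 = 36.83462
N = 1000 × √36.83462 ≈ 6,069.2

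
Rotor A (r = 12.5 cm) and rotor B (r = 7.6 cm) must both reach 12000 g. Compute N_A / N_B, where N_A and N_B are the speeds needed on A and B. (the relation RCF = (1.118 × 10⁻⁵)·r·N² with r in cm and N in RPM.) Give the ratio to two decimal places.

0.78

At fixed RCF, N ∝ 1/√r, so N_A/N_B = √(r_B/r_A) = √(7.6/12.5) = √0.608000 = 0.7797.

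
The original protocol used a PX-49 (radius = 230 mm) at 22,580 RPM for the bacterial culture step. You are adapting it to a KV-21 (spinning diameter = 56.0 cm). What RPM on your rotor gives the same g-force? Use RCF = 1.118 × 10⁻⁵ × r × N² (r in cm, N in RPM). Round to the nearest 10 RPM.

Original rotor: r = 230 mm = 23.0 cm
RCF = 1.118 × 10⁻⁵ × r × N²
RCF_original = 1.118 × 10⁻⁵ × 23 × (22580)² = 1.118 × 10⁻⁵ × 23 × 509,856,400 ≈ 131,104.5 × g
Your rotor: r = 56.0 / 2 = 28 cm
131,104.5 = 1.118 × 10⁻⁵ × 28 × N²
N² = 131,104.5 / (31.304 × 10⁻⁵) = 418,810,695
N ≈ √418,810,695 ≈ 20,464.9

20460 RPM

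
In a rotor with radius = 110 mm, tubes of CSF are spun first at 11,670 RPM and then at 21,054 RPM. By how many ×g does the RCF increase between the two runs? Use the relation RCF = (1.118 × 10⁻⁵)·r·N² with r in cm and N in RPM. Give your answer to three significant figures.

37800 ×g

r = 110 mm = 11.0 cm
RCF₁ = 1.118 × 10⁻⁵ × 11 × (11670)² = 1.118 × 10⁻⁵ × 11 × 136,188,900 ≈ 16,748.5 × g
RCF₂ = 1.118 × 10⁻⁵ × 11 × (21054)² = 1.118 × 10⁻⁵ × 11 × 443,270,916 ≈ 54,513.5 × g
Increase = 54,513.5 − 16,748.5 = 37,765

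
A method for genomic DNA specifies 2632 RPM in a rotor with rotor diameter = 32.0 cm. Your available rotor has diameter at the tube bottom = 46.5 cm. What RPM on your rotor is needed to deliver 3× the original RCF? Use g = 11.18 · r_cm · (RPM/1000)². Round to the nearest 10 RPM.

Original rotor: r = 32.0 / 2 = 16 cm
RCF = 11.18 × r × (N/1000)²
RCF_original = 11.18 × 16 × (2.632)² = 11.18 × 16 × 6.927424 ≈ 1,239.2 × g
Target RCF = 3 × 1,239.2 ≈ 3,717.6 × g
Your rotor: r = 46.5 / 2 = 23.25 cm
3,717.6 = 11.18 × 23.25 × (N/1000)²
(N/1000)² = 3,717.6 / 259.935 = 14.30204
N = 1000 × √14.30204 ≈ 3,781.8

3780 RPM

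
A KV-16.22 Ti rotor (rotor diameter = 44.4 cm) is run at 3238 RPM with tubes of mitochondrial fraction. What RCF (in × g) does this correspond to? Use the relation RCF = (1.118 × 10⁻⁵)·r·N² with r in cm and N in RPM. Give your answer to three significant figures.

r = 44.4 / 2 = 22.2 cm
RCF = 1.118 × 10⁻⁵ × 22.2 × (3238)² = 1.118 × 10⁻⁵ × 22.2 × 10,484,644 ≈ 2,602.2 × g

RCF ≈ 2600 × g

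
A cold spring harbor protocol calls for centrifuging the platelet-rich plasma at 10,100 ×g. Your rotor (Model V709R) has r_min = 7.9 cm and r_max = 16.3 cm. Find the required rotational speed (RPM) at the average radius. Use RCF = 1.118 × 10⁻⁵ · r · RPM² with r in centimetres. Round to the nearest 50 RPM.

r_avg = (7.9 + 16.3) / 2 = 12.1 cm
10,100 = 1.118 × 10⁻⁵ × 12.1 × N²
N² = 10,100 / (13.5278 × 10⁻⁵) = 74,661,068
N ≈ √74,661,068 ≈ 8,640.7

8650 RPM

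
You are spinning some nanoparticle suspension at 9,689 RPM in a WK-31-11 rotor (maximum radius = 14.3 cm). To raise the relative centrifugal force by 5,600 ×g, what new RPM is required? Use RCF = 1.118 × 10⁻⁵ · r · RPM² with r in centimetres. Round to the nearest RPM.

≈ 11354 RPM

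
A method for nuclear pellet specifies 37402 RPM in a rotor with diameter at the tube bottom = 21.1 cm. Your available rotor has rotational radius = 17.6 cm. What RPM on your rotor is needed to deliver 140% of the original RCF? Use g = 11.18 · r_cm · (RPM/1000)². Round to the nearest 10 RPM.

≈ 34260 RPM

Original rotor: r = 21.1 / 2 = 10.55 cm
RCF_original = 11.18 × 10.55 × (37.402)² = 11.18 × 10.55 × 1,398.909604 ≈ 165,000 × g
Target RCF = 1.4 × 165,000 ≈ 231,000 × g
231,000 = 11.18 × 17.6 × (N/1000)²
(N/1000)² = 231,000 / 196.768 = 1173.971
N = 1000 × √1173.971 ≈ 34,263.3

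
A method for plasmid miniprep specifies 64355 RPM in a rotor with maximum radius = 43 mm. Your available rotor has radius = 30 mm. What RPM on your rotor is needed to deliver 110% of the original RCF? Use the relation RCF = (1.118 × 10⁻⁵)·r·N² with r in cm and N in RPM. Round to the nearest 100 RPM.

80800 RPM

Original rotor: r = 43 mm = 4.3 cm
RCF = 1.118 × 10⁻⁵ × r × N²
RCF_original = 1.118 × 10⁻⁵ × 4.3 × (64355)² = 1.118 × 10⁻⁵ × 4.3 × 4,141,566,025 ≈ 199,101.6 × g
Target RCF = 1.1 × 199,101.6 ≈ 219,011.8 × g
Your rotor: r = 30 mm = 3.0 cm
219,011.8 = 1.118 × 10⁻⁵ × 3 × N²
N² = 219,011.8 / (3.354 × 10⁻⁵) = 6,529,868,813
N ≈ √6,529,868,813 ≈ 80,807.6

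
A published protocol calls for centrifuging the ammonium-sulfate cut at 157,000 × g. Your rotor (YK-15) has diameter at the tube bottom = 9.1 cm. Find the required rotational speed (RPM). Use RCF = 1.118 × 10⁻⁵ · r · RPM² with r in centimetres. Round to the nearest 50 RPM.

N ≈ 55550 RPM

r = 9.1 / 2 = 4.55 cm
157,000 = 1.118 × 10⁻⁵ × 4.55 × N²
N² = 157,000 / (5.0869 × 10⁻⁵) = 3,086,359,079
N ≈ √3,086,359,079 ≈ 55,555.0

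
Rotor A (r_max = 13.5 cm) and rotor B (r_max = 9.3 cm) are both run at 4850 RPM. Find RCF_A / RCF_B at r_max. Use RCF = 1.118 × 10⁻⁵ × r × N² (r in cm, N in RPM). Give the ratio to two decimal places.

1.45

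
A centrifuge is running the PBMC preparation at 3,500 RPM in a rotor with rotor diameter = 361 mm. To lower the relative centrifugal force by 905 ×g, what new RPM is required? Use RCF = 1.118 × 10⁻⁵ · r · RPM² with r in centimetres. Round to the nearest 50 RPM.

2800 RPM

r = 361 mm / 2 = 180.5 mm = 18.05 cm
Current RCF = 1.118 × 10⁻⁵ × 18.05 × (3500)² = 1.118 × 10⁻⁵ × 18.05 × 12,250,000 ≈ 2,472 × g
Target RCF = 2,472 − 905 = 1,567 × g
N² = 1,567 / (20.1799 × 10⁻⁵) = 7,765,152
N ≈ √7,765,152 ≈ 2,786.6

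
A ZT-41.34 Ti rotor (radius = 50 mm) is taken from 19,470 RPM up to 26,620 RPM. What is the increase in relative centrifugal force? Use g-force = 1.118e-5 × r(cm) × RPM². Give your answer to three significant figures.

≈ 18400 ×g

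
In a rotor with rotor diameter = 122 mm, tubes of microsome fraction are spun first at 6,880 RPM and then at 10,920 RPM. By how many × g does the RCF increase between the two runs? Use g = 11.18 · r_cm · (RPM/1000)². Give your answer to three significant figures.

4900 × g

r = 122 mm / 2 = 61 mm = 6.1 cm
RCF₁ = 11.18 × 6.1 × (6.88)² = 11.18 × 6.1 × 47.3344 ≈ 3,228.1 × g
RCF₂ = 11.18 × 6.1 × (10.92)² = 11.18 × 6.1 × 119.2464 ≈ 8,132.4 × g
Increase = 8,132.4 − 3,228.1 = 4,904.3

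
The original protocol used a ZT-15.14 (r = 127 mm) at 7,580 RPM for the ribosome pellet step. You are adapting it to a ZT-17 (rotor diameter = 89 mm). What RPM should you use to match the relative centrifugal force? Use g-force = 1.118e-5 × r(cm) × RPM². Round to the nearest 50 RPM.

≈ 12800 RPM

Original rotor: r = 127 mm = 12.7 cm
RCF = 1.118 × 10⁻⁵ × r × N²
RCF_original = 1.118 × 10⁻⁵ × 12.7 × (7580)² = 1.118 × 10⁻⁵ × 12.7 × 57,456,400 ≈ 8,158 × g
Your rotor: r = 89 mm / 2 = 44.5 mm = 4.45 cm
8,158 = 1.118 × 10⁻⁵ × 4.45 × N²
N² = 8,158 / (4.9751 × 10⁻⁵) = 163,976,603
N ≈ √163,976,603 ≈ 12,805.3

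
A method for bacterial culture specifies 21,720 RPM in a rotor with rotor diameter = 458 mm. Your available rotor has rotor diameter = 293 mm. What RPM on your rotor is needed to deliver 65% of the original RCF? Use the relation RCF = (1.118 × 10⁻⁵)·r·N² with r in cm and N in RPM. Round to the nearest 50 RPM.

21900 RPM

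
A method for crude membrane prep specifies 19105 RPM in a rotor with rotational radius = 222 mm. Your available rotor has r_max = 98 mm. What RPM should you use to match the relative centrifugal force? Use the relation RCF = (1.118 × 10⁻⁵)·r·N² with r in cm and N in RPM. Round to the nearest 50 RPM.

≈ 28750 RPM

Original rotor: r = 222 mm = 22.2 cm
RCF = 1.118 × 10⁻⁵ × r × N²
RCF_original = 1.118 × 10⁻⁵ × 22.2 × (19105)² = 1.118 × 10⁻⁵ × 22.2 × 365,001,025 ≈ 90,591.8 × g
Your rotor: r = 98 mm = 9.8 cm
90,591.8 = 1.118 × 10⁻⁵ × 9.8 × N²
N² = 90,591.8 / (10.9564 × 10⁻⁵) = 826,839,108
N ≈ √826,839,108 ≈ 28,754.8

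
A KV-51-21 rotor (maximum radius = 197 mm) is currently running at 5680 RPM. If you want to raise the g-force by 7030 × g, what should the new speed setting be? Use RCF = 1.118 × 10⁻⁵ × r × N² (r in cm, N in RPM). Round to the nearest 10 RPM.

≈ 8010 RPM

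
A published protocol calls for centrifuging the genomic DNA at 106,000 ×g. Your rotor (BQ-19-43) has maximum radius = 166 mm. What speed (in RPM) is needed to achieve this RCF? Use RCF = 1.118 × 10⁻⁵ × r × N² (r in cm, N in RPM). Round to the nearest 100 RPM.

23900 RPM

r = 166 mm = 16.6 cm
106,000 = 1.118 × 10⁻⁵ × 16.6 × N²
N² = 106,000 / (18.5588 × 10⁻⁵) = 571,157,618
N ≈ √571,157,618 ≈ 23,898.9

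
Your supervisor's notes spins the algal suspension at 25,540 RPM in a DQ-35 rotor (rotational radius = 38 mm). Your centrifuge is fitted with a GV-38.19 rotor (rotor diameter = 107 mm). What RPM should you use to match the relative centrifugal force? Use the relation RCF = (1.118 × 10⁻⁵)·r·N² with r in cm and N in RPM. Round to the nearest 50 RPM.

Original rotor: r = 38 mm = 3.8 cm
RCF_original = 1.118 × 10⁻⁵ × 3.8 × (25540)² = 1.118 × 10⁻⁵ × 3.8 × 652,291,600 ≈ 27,712 × g
Your rotor: r = 107 mm / 2 = 53.5 mm = 5.35 cm
27,712 = 1.118 × 10⁻⁵ × 5.35 × N²
N² = 27,712 / (5.9813 × 10⁻⁵) = 463,310,652
N ≈ √463,310,652 ≈ 21,524.7

≈ 21500 RPM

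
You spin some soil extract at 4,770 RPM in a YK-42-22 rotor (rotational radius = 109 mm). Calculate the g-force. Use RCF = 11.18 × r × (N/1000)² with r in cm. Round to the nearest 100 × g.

≈ 2800 ×g

r = 109 mm = 10.9 cm
RCF = 11.18 × 10.9 × (4.77)² = 11.18 × 10.9 × 22.7529 ≈ 2,772.7 × g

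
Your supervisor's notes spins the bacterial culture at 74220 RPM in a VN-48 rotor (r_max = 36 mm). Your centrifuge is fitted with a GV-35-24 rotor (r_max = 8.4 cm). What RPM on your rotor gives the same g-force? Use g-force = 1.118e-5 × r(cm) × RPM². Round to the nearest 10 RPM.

48590 RPM

Original rotor: r = 36 mm = 3.6 cm
RCF = 1.118 × 10⁻⁵ × r × N²
RCF_original = 1.118 × 10⁻⁵ × 3.6 × (74220)² = 1.118 × 10⁻⁵ × 3.6 × 5,508,608,400 ≈ 221,710.5 × g
221,710.5 = 1.118 × 10⁻⁵ × 8.4 × N²
N² = 221,710.5 / (9.3912 × 10⁻⁵) = 2,360,832,481
N ≈ √2,360,832,481 ≈ 48,588.4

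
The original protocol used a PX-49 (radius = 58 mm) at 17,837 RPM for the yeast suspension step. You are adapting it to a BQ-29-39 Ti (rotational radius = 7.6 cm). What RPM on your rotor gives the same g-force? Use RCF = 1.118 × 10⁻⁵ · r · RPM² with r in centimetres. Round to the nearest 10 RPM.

Original rotor: r = 58 mm = 5.8 cm
RCF_original = 1.118 × 10⁻⁵ × 5.8 × (17837)² = 1.118 × 10⁻⁵ × 5.8 × 318,158,569 ≈ 20,630.7 × g
20,630.7 = 1.118 × 10⁻⁵ × 7.6 × N²
N² = 20,630.7 / (8.4968 × 10⁻⁵) = 242,805,527
N ≈ √242,805,527 ≈ 15,582.2

15580 RPM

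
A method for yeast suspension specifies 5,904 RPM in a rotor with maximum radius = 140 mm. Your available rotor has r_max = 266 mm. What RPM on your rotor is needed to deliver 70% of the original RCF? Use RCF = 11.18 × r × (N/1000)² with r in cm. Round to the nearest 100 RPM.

3600 RPM

Original rotor: r = 140 mm = 14.0 cm
RCF_original = 11.18 × 14 × (5.904)² = 11.18 × 14 × 34.857216 ≈ 5,455.9 × g
Target RCF = 0.7 × 5,455.9 ≈ 3,819.1 × g
Your rotor: r = 266 mm = 26.6 cm
3,819.1 = 11.18 × 26.6 × (N/1000)²
(N/1000)² = 3,819.1 / 297.388 = 12.84215
N = 1000 × √12.84215 ≈ 3,583.6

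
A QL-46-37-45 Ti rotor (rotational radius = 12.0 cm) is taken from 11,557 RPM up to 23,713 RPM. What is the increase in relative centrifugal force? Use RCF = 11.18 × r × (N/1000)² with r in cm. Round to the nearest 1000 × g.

RCF₁ = 11.18 × 12 × (11.557)² = 11.18 × 12 × 133.564249 ≈ 17,919 × g
RCF₂ = 11.18 × 12 × (23.713)² = 11.18 × 12 × 562.306369 ≈ 75,439 × g
Increase = 75,439 − 17,919 = 57,520

58000 g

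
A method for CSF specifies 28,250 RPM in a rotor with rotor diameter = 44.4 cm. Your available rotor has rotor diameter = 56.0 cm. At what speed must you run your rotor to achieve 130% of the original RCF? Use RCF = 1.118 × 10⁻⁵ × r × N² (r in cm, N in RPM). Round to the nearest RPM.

Original rotor: r = 44.4 / 2 = 22.2 cm
RCF_original = 1.118 × 10⁻⁵ × 22.2 × (28250)² = 1.118 × 10⁻⁵ × 22.2 × 798,062,500 ≈ 198,075.9 × g
Target RCF = 1.3 × 198,075.9 ≈ 257,498.7 × g
Your rotor: r = 56.0 / 2 = 28 cm
257,498.7 = 1.118 × 10⁻⁵ × 28 × N²
N² = 257,498.7 / (31.304 × 10⁻⁵) = 822,574,431
N ≈ √822,574,431 ≈ 28,680.6

28681 RPM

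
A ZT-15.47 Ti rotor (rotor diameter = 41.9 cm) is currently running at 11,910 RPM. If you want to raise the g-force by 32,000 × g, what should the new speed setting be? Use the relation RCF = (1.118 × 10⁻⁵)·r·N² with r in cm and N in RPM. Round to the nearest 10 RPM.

N₂ ≈ 16690 RPM

r = 41.9 / 2 = 20.95 cm
Current RCF = 1.118 × 10⁻⁵ × 20.95 × (11910)² = 1.118 × 10⁻⁵ × 20.95 × 141,848,100 ≈ 33,223.8 × g
Target RCF = 33,223.8 + 32,000 = 65,223.8 × g
N² = 65,223.8 / (23.4221 × 10⁻⁵) = 278,471,187
N ≈ √278,471,187 ≈ 16,687.5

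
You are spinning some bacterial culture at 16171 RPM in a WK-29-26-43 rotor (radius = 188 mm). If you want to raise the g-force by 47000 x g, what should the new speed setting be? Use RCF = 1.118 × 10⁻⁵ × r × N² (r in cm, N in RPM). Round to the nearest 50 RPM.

N₂ ≈ 22050 RPM

r = 188 mm = 18.8 cm
Current RCF = 1.118 × 10⁻⁵ × 18.8 × (16171)² = 1.118 × 10⁻⁵ × 18.8 × 261,501,241 ≈ 54,963.4 × g
Target RCF = 54,963.4 + 47,000 = 101,963.4 × g
N² = 101,963.4 / (21.0184 × 10⁻⁵) = 485,114,947
N ≈ √485,114,947 ≈ 22,025.3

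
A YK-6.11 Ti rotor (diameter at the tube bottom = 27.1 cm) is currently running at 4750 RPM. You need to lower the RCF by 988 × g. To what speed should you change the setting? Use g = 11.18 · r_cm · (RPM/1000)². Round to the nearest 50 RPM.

N₂ ≈ 4000 RPM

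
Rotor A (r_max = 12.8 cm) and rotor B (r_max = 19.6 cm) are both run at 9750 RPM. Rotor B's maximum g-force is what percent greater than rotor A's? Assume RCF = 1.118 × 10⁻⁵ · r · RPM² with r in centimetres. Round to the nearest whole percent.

53%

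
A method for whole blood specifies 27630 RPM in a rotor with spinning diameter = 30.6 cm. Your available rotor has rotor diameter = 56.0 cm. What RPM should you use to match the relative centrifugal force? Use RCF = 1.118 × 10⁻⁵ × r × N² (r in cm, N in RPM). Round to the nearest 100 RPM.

Original rotor: r = 30.6 / 2 = 15.3 cm
RCF_original = 1.118 × 10⁻⁵ × 15.3 × (27630)² = 1.118 × 10⁻⁵ × 15.3 × 763,416,900 ≈ 130,585.5 × g
Your rotor: r = 56.0 / 2 = 28 cm
130,585.5 = 1.118 × 10⁻⁵ × 28 × N²
N² = 130,585.5 / (31.304 × 10⁻⁵) = 417,152,760
N ≈ √417,152,760 ≈ 20,424.3

≈ 20400 RPM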